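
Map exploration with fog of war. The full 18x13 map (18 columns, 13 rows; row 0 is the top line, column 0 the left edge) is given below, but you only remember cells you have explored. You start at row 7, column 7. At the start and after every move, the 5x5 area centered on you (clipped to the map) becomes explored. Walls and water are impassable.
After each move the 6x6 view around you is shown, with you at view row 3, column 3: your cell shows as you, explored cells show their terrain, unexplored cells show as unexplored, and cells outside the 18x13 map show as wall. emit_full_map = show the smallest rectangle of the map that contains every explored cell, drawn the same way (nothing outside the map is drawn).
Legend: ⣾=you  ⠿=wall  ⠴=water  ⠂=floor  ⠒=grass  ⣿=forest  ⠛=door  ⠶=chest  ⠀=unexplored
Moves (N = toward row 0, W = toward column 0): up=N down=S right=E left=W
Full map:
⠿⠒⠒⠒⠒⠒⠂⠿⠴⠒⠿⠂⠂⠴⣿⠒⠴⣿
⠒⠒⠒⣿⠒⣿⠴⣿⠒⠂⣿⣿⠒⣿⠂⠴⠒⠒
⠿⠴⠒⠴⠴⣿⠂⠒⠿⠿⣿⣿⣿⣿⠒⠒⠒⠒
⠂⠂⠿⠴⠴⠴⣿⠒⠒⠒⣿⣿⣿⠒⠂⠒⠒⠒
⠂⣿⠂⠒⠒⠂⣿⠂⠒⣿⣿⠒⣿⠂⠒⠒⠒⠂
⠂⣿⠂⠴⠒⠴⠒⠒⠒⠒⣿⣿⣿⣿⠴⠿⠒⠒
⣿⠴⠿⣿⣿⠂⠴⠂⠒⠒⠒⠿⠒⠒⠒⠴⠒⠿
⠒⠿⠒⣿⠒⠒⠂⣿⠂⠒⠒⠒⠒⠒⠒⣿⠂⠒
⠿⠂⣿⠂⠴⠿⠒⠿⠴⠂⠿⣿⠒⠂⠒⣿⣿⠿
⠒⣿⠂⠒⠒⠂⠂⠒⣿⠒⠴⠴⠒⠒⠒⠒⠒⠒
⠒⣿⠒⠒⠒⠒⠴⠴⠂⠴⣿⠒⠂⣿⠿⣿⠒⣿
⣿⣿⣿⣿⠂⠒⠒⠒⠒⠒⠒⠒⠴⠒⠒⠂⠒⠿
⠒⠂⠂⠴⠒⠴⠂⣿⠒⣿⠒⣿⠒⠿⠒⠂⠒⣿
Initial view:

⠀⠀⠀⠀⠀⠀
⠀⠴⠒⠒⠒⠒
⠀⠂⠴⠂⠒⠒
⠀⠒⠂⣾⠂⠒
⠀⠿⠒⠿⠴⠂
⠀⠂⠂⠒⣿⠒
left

⠀⠀⠀⠀⠀⠀
⠀⠒⠴⠒⠒⠒
⠀⣿⠂⠴⠂⠒
⠀⠒⠒⣾⣿⠂
⠀⠴⠿⠒⠿⠴
⠀⠒⠂⠂⠒⣿

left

⠀⠀⠀⠀⠀⠀
⠀⠴⠒⠴⠒⠒
⠀⣿⣿⠂⠴⠂
⠀⣿⠒⣾⠂⣿
⠀⠂⠴⠿⠒⠿
⠀⠒⠒⠂⠂⠒

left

⠀⠀⠀⠀⠀⠀
⠀⠂⠴⠒⠴⠒
⠀⠿⣿⣿⠂⠴
⠀⠒⣿⣾⠒⠂
⠀⣿⠂⠴⠿⠒
⠀⠂⠒⠒⠂⠂

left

⠀⠀⠀⠀⠀⠀
⠀⣿⠂⠴⠒⠴
⠀⠴⠿⣿⣿⠂
⠀⠿⠒⣾⠒⠒
⠀⠂⣿⠂⠴⠿
⠀⣿⠂⠒⠒⠂

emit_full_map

⣿⠂⠴⠒⠴⠒⠒⠒⠒
⠴⠿⣿⣿⠂⠴⠂⠒⠒
⠿⠒⣾⠒⠒⠂⣿⠂⠒
⠂⣿⠂⠴⠿⠒⠿⠴⠂
⣿⠂⠒⠒⠂⠂⠒⣿⠒

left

⠿⠀⠀⠀⠀⠀
⠿⠂⣿⠂⠴⠒
⠿⣿⠴⠿⣿⣿
⠿⠒⠿⣾⣿⠒
⠿⠿⠂⣿⠂⠴
⠿⠒⣿⠂⠒⠒

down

⠿⠂⣿⠂⠴⠒
⠿⣿⠴⠿⣿⣿
⠿⠒⠿⠒⣿⠒
⠿⠿⠂⣾⠂⠴
⠿⠒⣿⠂⠒⠒
⠿⠒⣿⠒⠒⠒

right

⠂⣿⠂⠴⠒⠴
⣿⠴⠿⣿⣿⠂
⠒⠿⠒⣿⠒⠒
⠿⠂⣿⣾⠴⠿
⠒⣿⠂⠒⠒⠂
⠒⣿⠒⠒⠒⠒

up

⠀⠀⠀⠀⠀⠀
⠂⣿⠂⠴⠒⠴
⣿⠴⠿⣿⣿⠂
⠒⠿⠒⣾⠒⠒
⠿⠂⣿⠂⠴⠿
⠒⣿⠂⠒⠒⠂

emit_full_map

⠂⣿⠂⠴⠒⠴⠒⠒⠒⠒
⣿⠴⠿⣿⣿⠂⠴⠂⠒⠒
⠒⠿⠒⣾⠒⠒⠂⣿⠂⠒
⠿⠂⣿⠂⠴⠿⠒⠿⠴⠂
⠒⣿⠂⠒⠒⠂⠂⠒⣿⠒
⠒⣿⠒⠒⠒⠒⠀⠀⠀⠀

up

⠀⠀⠀⠀⠀⠀
⠀⣿⠂⠒⠒⠂
⠂⣿⠂⠴⠒⠴
⣿⠴⠿⣾⣿⠂
⠒⠿⠒⣿⠒⠒
⠿⠂⣿⠂⠴⠿

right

⠀⠀⠀⠀⠀⠀
⣿⠂⠒⠒⠂⣿
⣿⠂⠴⠒⠴⠒
⠴⠿⣿⣾⠂⠴
⠿⠒⣿⠒⠒⠂
⠂⣿⠂⠴⠿⠒

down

⣿⠂⠒⠒⠂⣿
⣿⠂⠴⠒⠴⠒
⠴⠿⣿⣿⠂⠴
⠿⠒⣿⣾⠒⠂
⠂⣿⠂⠴⠿⠒
⣿⠂⠒⠒⠂⠂

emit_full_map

⠀⣿⠂⠒⠒⠂⣿⠀⠀⠀
⠂⣿⠂⠴⠒⠴⠒⠒⠒⠒
⣿⠴⠿⣿⣿⠂⠴⠂⠒⠒
⠒⠿⠒⣿⣾⠒⠂⣿⠂⠒
⠿⠂⣿⠂⠴⠿⠒⠿⠴⠂
⠒⣿⠂⠒⠒⠂⠂⠒⣿⠒
⠒⣿⠒⠒⠒⠒⠀⠀⠀⠀


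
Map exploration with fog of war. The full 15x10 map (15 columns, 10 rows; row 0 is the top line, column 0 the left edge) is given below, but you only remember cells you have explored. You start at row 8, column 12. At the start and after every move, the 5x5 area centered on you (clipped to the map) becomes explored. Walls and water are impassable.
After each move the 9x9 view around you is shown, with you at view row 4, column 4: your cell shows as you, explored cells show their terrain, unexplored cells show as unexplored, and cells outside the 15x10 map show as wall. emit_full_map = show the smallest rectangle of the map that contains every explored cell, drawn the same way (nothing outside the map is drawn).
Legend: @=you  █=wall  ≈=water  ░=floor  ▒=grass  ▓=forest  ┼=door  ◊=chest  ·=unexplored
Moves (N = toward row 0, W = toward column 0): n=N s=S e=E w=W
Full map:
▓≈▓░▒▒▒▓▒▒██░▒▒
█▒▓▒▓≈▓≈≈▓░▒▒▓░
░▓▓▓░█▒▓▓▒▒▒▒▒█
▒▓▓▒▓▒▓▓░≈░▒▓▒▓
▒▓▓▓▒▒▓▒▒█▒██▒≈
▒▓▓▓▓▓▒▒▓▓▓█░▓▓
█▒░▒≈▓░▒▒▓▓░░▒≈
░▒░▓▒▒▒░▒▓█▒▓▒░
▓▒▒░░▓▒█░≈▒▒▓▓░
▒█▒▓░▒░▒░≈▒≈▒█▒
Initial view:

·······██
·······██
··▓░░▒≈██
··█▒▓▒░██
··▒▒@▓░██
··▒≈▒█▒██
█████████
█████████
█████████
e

······███
······███
·▓░░▒≈███
·█▒▓▒░███
·▒▒▓@░███
·▒≈▒█▒███
█████████
█████████
█████████

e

·····████
·····████
▓░░▒≈████
█▒▓▒░████
▒▒▓▓@████
▒≈▒█▒████
█████████
█████████
█████████

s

·····████
▓░░▒≈████
█▒▓▒░████
▒▒▓▓░████
▒≈▒█@████
█████████
█████████
█████████
█████████

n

·····████
·····████
▓░░▒≈████
█▒▓▒░████
▒▒▓▓@████
▒≈▒█▒████
█████████
█████████
█████████

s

·····████
▓░░▒≈████
█▒▓▒░████
▒▒▓▓░████
▒≈▒█@████
█████████
█████████
█████████
█████████


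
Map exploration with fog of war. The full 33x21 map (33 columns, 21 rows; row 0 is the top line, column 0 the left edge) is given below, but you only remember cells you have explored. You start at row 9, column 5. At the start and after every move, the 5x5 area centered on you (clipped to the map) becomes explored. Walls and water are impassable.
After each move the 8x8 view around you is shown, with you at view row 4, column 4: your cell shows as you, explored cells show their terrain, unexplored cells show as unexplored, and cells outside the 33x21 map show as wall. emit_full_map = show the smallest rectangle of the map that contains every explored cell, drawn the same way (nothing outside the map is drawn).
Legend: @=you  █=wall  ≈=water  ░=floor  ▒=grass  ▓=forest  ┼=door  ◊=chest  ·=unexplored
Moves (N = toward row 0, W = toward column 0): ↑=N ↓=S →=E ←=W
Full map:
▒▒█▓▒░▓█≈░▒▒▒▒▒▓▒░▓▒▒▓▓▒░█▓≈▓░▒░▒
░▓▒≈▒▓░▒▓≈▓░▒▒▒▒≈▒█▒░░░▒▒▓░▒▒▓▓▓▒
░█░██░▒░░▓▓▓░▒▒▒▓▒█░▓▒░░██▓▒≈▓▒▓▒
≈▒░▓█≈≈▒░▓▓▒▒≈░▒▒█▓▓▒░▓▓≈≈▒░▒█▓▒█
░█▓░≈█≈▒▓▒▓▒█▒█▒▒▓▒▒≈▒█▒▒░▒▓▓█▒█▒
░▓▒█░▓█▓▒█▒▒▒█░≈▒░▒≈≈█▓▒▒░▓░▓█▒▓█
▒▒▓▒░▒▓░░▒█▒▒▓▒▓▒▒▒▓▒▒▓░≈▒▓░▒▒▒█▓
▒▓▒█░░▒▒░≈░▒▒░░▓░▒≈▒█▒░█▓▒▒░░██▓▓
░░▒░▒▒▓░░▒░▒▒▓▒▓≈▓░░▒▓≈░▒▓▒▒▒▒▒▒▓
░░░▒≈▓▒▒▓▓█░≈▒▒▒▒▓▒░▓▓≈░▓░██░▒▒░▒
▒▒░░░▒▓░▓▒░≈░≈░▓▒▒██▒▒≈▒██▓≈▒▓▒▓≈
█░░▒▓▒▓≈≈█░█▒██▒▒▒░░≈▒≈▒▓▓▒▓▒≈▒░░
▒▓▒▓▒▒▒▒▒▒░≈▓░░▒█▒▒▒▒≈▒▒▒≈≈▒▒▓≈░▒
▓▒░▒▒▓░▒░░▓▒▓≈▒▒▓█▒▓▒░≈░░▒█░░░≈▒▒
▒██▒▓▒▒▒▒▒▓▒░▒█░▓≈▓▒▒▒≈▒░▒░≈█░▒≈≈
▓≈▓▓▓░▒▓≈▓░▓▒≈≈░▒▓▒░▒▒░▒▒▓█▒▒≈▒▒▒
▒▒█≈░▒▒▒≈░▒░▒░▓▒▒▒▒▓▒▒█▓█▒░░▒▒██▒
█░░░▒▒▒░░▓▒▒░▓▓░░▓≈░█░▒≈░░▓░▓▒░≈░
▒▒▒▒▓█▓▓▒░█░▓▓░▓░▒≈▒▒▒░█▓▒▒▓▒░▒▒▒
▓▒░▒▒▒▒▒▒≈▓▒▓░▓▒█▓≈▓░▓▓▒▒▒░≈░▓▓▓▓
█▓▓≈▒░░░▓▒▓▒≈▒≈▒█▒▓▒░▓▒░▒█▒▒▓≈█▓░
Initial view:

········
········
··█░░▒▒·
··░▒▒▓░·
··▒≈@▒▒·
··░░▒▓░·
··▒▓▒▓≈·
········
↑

········
········
··▒░▒▓░·
··█░░▒▒·
··░▒@▓░·
··▒≈▓▒▒·
··░░▒▓░·
··▒▓▒▓≈·

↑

········
········
··█░▓█▓·
··▒░▒▓░·
··█░@▒▒·
··░▒▒▓░·
··▒≈▓▒▒·
··░░▒▓░·

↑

········
········
··░≈█≈▒·
··█░▓█▓·
··▒░@▓░·
··█░░▒▒·
··░▒▒▓░·
··▒≈▓▒▒·

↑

········
········
··▓█≈≈▒·
··░≈█≈▒·
··█░@█▓·
··▒░▒▓░·
··█░░▒▒·
··░▒▒▓░·

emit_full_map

▓█≈≈▒
░≈█≈▒
█░@█▓
▒░▒▓░
█░░▒▒
░▒▒▓░
▒≈▓▒▒
░░▒▓░
▒▓▒▓≈

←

········
········
··░▓█≈≈▒
··▓░≈█≈▒
··▒█@▓█▓
··▓▒░▒▓░
··▒█░░▒▒
···░▒▒▓░

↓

········
··░▓█≈≈▒
··▓░≈█≈▒
··▒█░▓█▓
··▓▒@▒▓░
··▒█░░▒▒
··▒░▒▒▓░
···▒≈▓▒▒

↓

··░▓█≈≈▒
··▓░≈█≈▒
··▒█░▓█▓
··▓▒░▒▓░
··▒█@░▒▒
··▒░▒▒▓░
··░▒≈▓▒▒
···░░▒▓░

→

·░▓█≈≈▒·
·▓░≈█≈▒·
·▒█░▓█▓·
·▓▒░▒▓░·
·▒█░@▒▒·
·▒░▒▒▓░·
·░▒≈▓▒▒·
··░░▒▓░·

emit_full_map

░▓█≈≈▒
▓░≈█≈▒
▒█░▓█▓
▓▒░▒▓░
▒█░@▒▒
▒░▒▒▓░
░▒≈▓▒▒
·░░▒▓░
·▒▓▒▓≈

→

░▓█≈≈▒··
▓░≈█≈▒··
▒█░▓█▓▒·
▓▒░▒▓░░·
▒█░░@▒░·
▒░▒▒▓░░·
░▒≈▓▒▒▓·
·░░▒▓░··

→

▓█≈≈▒···
░≈█≈▒···
█░▓█▓▒█·
▒░▒▓░░▒·
█░░▒@░≈·
░▒▒▓░░▒·
▒≈▓▒▒▓▓·
░░▒▓░···

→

█≈≈▒····
≈█≈▒····
░▓█▓▒█▒·
░▒▓░░▒█·
░░▒▒@≈░·
▒▒▓░░▒░·
≈▓▒▒▓▓█·
░▒▓░····

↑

········
█≈≈▒····
≈█≈▒▓▒▓·
░▓█▓▒█▒·
░▒▓░@▒█·
░░▒▒░≈░·
▒▒▓░░▒░·
≈▓▒▒▓▓█·

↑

········
········
█≈≈▒░▓▓·
≈█≈▒▓▒▓·
░▓█▓@█▒·
░▒▓░░▒█·
░░▒▒░≈░·
▒▒▓░░▒░·

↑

········
········
··▒░░▓▓·
█≈≈▒░▓▓·
≈█≈▒@▒▓·
░▓█▓▒█▒·
░▒▓░░▒█·
░░▒▒░≈░·

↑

████████
········
··░▒▓≈▓·
··▒░░▓▓·
█≈≈▒@▓▓·
≈█≈▒▓▒▓·
░▓█▓▒█▒·
░▒▓░░▒█·

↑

████████
████████
··▓█≈░▒·
··░▒▓≈▓·
··▒░@▓▓·
█≈≈▒░▓▓·
≈█≈▒▓▒▓·
░▓█▓▒█▒·

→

████████
████████
·▓█≈░▒▒·
·░▒▓≈▓░·
·▒░░@▓▓·
≈≈▒░▓▓▒·
█≈▒▓▒▓▒·
▓█▓▒█▒··

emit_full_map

····▓█≈░▒▒
····░▒▓≈▓░
····▒░░@▓▓
░▓█≈≈▒░▓▓▒
▓░≈█≈▒▓▒▓▒
▒█░▓█▓▒█▒·
▓▒░▒▓░░▒█·
▒█░░▒▒░≈░·
▒░▒▒▓░░▒░·
░▒≈▓▒▒▓▓█·
·░░▒▓░····
·▒▓▒▓≈····

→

████████
████████
▓█≈░▒▒▒·
░▒▓≈▓░▒·
▒░░▓@▓░·
≈▒░▓▓▒▒·
≈▒▓▒▓▒█·
█▓▒█▒···

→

████████
████████
█≈░▒▒▒▒·
▒▓≈▓░▒▒·
░░▓▓@░▒·
▒░▓▓▒▒≈·
▒▓▒▓▒█▒·
▓▒█▒····

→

████████
████████
≈░▒▒▒▒▒·
▓≈▓░▒▒▒·
░▓▓▓@▒▒·
░▓▓▒▒≈░·
▓▒▓▒█▒█·
▒█▒·····

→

████████
████████
░▒▒▒▒▒▓·
≈▓░▒▒▒▒·
▓▓▓░@▒▒·
▓▓▒▒≈░▒·
▒▓▒█▒█▒·
█▒······

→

████████
████████
▒▒▒▒▒▓▒·
▓░▒▒▒▒≈·
▓▓░▒@▒▓·
▓▒▒≈░▒▒·
▓▒█▒█▒▒·
▒·······

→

████████
████████
▒▒▒▒▓▒░·
░▒▒▒▒≈▒·
▓░▒▒@▓▒·
▒▒≈░▒▒█·
▒█▒█▒▒▓·
········

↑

████████
████████
████████
▒▒▒▒▓▒░·
░▒▒▒@≈▒·
▓░▒▒▒▓▒·
▒▒≈░▒▒█·
▒█▒█▒▒▓·

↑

████████
████████
████████
████████
▒▒▒▒@▒░·
░▒▒▒▒≈▒·
▓░▒▒▒▓▒·
▒▒≈░▒▒█·

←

████████
████████
████████
████████
▒▒▒▒@▓▒░
▓░▒▒▒▒≈▒
▓▓░▒▒▒▓▒
▓▒▒≈░▒▒█

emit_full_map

····▓█≈░▒▒▒▒@▓▒░
····░▒▓≈▓░▒▒▒▒≈▒
····▒░░▓▓▓░▒▒▒▓▒
░▓█≈≈▒░▓▓▒▒≈░▒▒█
▓░≈█≈▒▓▒▓▒█▒█▒▒▓
▒█░▓█▓▒█▒·······
▓▒░▒▓░░▒█·······
▒█░░▒▒░≈░·······
▒░▒▒▓░░▒░·······
░▒≈▓▒▒▓▓█·······
·░░▒▓░··········
·▒▓▒▓≈··········

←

████████
████████
████████
████████
░▒▒▒@▒▓▒
≈▓░▒▒▒▒≈
▓▓▓░▒▒▒▓
▓▓▒▒≈░▒▒

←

████████
████████
████████
████████
≈░▒▒@▒▒▓
▓≈▓░▒▒▒▒
░▓▓▓░▒▒▒
░▓▓▒▒≈░▒

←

████████
████████
████████
████████
█≈░▒@▒▒▒
▒▓≈▓░▒▒▒
░░▓▓▓░▒▒
▒░▓▓▒▒≈░

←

████████
████████
████████
████████
▓█≈░@▒▒▒
░▒▓≈▓░▒▒
▒░░▓▓▓░▒
≈▒░▓▓▒▒≈

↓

████████
████████
████████
▓█≈░▒▒▒▒
░▒▓≈@░▒▒
▒░░▓▓▓░▒
≈▒░▓▓▒▒≈
≈▒▓▒▓▒█▒

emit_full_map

····▓█≈░▒▒▒▒▒▓▒░
····░▒▓≈@░▒▒▒▒≈▒
····▒░░▓▓▓░▒▒▒▓▒
░▓█≈≈▒░▓▓▒▒≈░▒▒█
▓░≈█≈▒▓▒▓▒█▒█▒▒▓
▒█░▓█▓▒█▒·······
▓▒░▒▓░░▒█·······
▒█░░▒▒░≈░·······
▒░▒▒▓░░▒░·······
░▒≈▓▒▒▓▓█·······
·░░▒▓░··········
·▒▓▒▓≈··········

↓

████████
████████
▓█≈░▒▒▒▒
░▒▓≈▓░▒▒
▒░░▓@▓░▒
≈▒░▓▓▒▒≈
≈▒▓▒▓▒█▒
█▓▒█▒···

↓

████████
▓█≈░▒▒▒▒
░▒▓≈▓░▒▒
▒░░▓▓▓░▒
≈▒░▓@▒▒≈
≈▒▓▒▓▒█▒
█▓▒█▒▒▒·
▓░░▒█···

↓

▓█≈░▒▒▒▒
░▒▓≈▓░▒▒
▒░░▓▓▓░▒
≈▒░▓▓▒▒≈
≈▒▓▒@▒█▒
█▓▒█▒▒▒·
▓░░▒█▒▒·
▒▒░≈░···

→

█≈░▒▒▒▒▒
▒▓≈▓░▒▒▒
░░▓▓▓░▒▒
▒░▓▓▒▒≈░
▒▓▒▓@█▒█
▓▒█▒▒▒█·
░░▒█▒▒▓·
▒░≈░····

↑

████████
█≈░▒▒▒▒▒
▒▓≈▓░▒▒▒
░░▓▓▓░▒▒
▒░▓▓@▒≈░
▒▓▒▓▒█▒█
▓▒█▒▒▒█·
░░▒█▒▒▓·

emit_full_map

····▓█≈░▒▒▒▒▒▓▒░
····░▒▓≈▓░▒▒▒▒≈▒
····▒░░▓▓▓░▒▒▒▓▒
░▓█≈≈▒░▓▓@▒≈░▒▒█
▓░≈█≈▒▓▒▓▒█▒█▒▒▓
▒█░▓█▓▒█▒▒▒█····
▓▒░▒▓░░▒█▒▒▓····
▒█░░▒▒░≈░·······
▒░▒▒▓░░▒░·······
░▒≈▓▒▒▓▓█·······
·░░▒▓░··········
·▒▓▒▓≈··········


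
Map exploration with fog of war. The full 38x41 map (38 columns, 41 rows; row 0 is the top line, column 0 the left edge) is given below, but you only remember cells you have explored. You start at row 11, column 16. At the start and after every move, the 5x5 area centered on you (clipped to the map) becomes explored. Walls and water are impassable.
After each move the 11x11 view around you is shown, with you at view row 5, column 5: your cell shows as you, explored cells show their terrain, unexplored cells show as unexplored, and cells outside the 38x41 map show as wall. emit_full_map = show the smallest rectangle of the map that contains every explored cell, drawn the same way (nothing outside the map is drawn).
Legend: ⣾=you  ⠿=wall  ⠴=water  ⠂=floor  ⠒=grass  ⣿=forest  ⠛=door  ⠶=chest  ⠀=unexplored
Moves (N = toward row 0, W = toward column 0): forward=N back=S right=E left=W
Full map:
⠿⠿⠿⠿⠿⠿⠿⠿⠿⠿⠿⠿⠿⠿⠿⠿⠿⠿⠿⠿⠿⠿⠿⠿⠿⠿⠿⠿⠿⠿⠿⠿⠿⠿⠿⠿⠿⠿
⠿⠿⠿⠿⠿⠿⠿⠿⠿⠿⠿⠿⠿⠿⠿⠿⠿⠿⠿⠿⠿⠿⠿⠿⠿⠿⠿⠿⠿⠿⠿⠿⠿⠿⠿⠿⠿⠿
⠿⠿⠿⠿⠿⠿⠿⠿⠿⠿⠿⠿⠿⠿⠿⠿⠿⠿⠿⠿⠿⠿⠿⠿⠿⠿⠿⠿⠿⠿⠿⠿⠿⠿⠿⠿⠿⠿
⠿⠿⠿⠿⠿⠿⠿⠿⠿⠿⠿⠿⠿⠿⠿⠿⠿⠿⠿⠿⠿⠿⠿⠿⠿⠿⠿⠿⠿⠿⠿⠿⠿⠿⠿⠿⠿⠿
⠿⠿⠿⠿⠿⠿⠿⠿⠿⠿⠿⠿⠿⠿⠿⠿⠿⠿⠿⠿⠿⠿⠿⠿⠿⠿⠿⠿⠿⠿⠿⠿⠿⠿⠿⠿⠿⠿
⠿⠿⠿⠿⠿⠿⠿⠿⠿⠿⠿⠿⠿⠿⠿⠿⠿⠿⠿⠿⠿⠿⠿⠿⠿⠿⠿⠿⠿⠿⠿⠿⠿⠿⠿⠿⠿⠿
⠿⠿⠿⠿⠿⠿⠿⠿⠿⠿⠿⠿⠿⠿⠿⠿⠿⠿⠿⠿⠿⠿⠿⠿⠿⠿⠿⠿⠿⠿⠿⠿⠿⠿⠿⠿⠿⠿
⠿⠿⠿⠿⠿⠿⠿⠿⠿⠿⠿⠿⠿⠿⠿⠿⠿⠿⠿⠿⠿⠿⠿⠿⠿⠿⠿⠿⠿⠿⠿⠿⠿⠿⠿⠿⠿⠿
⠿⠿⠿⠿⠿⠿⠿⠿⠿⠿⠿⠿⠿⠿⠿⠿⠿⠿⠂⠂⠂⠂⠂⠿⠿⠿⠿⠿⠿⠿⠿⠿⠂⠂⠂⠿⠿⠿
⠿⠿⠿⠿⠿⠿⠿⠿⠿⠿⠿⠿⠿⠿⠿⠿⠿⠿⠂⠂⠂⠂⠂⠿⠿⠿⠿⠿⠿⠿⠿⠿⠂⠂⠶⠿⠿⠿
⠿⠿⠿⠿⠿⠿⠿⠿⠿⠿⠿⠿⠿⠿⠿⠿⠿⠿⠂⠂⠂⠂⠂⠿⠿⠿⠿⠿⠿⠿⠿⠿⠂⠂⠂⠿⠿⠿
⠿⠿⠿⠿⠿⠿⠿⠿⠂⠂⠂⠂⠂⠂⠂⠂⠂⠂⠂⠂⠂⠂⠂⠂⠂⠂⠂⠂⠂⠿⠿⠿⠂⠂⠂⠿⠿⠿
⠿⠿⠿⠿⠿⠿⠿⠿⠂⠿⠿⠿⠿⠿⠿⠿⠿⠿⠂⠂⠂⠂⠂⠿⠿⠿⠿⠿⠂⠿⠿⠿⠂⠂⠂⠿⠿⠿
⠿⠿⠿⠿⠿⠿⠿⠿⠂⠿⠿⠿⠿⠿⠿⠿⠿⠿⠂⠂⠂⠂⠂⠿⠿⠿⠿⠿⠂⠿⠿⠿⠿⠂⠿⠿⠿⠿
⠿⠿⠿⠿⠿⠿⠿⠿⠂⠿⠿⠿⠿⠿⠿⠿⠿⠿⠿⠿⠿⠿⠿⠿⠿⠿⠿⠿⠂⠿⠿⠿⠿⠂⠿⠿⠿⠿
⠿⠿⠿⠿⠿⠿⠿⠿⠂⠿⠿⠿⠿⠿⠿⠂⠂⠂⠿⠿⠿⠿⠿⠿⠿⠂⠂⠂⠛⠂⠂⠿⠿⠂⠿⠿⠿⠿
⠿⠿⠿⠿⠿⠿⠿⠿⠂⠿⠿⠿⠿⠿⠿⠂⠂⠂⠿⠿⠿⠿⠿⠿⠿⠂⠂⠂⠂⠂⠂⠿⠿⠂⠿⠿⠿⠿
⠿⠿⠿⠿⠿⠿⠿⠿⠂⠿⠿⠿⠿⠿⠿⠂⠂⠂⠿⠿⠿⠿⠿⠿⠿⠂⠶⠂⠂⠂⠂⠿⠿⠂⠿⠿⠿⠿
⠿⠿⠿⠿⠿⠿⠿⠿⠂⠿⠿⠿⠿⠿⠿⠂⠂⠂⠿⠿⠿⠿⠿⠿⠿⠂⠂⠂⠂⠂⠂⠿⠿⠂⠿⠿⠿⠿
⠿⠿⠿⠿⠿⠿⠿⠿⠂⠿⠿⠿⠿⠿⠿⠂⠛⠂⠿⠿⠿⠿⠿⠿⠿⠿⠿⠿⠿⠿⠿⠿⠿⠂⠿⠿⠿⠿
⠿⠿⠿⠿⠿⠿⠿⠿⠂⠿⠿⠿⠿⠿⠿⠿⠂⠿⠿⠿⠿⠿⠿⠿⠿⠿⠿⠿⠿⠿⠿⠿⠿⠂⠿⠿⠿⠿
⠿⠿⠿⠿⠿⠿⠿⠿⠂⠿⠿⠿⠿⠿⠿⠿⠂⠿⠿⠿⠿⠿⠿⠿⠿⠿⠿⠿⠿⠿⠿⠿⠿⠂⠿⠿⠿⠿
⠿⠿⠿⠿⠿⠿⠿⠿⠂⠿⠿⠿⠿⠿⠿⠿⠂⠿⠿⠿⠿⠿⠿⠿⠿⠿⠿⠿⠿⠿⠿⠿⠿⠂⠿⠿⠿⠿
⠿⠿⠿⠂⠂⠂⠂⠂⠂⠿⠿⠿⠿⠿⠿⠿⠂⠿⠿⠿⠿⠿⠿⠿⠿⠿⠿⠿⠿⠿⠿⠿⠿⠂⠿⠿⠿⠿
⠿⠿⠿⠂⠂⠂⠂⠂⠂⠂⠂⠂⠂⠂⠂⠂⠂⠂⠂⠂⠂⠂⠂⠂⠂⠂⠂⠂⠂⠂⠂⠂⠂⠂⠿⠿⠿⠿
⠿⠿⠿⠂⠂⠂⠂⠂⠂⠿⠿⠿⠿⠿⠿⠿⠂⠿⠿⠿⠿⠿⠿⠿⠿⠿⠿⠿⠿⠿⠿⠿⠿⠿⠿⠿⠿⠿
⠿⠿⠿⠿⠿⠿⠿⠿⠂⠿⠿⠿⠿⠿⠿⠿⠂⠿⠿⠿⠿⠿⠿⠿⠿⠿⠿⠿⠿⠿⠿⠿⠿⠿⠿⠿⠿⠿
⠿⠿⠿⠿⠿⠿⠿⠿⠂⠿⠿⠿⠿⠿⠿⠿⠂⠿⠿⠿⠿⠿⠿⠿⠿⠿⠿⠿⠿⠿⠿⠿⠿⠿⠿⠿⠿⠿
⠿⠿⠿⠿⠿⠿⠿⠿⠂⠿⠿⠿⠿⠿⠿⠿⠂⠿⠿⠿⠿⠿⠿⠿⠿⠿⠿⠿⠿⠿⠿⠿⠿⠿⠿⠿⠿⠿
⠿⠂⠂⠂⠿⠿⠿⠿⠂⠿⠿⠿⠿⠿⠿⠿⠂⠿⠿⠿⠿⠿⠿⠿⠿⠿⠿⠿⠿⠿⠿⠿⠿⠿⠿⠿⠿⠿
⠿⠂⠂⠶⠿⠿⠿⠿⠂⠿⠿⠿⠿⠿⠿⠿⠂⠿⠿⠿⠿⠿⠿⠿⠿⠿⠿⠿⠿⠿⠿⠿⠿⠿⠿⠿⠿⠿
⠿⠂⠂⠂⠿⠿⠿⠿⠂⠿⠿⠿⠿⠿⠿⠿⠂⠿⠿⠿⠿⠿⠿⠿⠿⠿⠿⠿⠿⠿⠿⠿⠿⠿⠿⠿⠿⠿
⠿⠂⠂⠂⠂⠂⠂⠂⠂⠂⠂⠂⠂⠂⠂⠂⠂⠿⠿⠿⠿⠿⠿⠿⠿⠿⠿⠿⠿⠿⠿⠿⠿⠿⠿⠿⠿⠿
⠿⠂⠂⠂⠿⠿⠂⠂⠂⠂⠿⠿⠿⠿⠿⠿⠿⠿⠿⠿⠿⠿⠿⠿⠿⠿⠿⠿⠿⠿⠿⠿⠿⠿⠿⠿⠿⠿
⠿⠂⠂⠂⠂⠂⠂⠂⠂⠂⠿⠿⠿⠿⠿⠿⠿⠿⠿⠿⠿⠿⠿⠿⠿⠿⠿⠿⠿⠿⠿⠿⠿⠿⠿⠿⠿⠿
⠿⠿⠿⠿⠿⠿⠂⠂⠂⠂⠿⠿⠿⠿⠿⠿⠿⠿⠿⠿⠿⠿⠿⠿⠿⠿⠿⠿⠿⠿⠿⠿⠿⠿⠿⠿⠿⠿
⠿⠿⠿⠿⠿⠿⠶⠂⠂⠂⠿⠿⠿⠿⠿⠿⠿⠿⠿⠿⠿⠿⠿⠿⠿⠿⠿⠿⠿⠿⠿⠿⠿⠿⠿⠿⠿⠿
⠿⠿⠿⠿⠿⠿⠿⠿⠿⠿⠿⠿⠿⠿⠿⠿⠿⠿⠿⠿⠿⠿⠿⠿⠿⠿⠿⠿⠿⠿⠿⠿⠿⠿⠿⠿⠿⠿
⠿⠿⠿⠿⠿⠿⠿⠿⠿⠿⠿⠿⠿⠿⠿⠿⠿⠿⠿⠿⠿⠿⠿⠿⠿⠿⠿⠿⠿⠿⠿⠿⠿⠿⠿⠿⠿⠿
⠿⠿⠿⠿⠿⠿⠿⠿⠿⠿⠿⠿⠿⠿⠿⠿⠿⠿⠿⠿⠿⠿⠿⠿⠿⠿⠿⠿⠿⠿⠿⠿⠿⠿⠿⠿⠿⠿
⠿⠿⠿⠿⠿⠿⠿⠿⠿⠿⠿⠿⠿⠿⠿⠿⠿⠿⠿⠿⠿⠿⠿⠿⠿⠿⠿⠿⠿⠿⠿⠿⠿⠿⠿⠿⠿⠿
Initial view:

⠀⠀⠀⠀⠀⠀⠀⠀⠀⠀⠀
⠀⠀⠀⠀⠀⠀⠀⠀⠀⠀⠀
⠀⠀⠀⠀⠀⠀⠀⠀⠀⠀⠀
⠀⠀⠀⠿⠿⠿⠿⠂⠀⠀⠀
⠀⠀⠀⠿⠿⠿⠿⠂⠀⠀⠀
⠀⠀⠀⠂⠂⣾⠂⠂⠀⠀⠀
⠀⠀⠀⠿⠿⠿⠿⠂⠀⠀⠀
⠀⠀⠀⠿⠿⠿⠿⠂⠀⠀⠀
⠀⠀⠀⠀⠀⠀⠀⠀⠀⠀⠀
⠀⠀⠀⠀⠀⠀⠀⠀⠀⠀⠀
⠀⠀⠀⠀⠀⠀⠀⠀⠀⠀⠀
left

⠀⠀⠀⠀⠀⠀⠀⠀⠀⠀⠀
⠀⠀⠀⠀⠀⠀⠀⠀⠀⠀⠀
⠀⠀⠀⠀⠀⠀⠀⠀⠀⠀⠀
⠀⠀⠀⠿⠿⠿⠿⠿⠂⠀⠀
⠀⠀⠀⠿⠿⠿⠿⠿⠂⠀⠀
⠀⠀⠀⠂⠂⣾⠂⠂⠂⠀⠀
⠀⠀⠀⠿⠿⠿⠿⠿⠂⠀⠀
⠀⠀⠀⠿⠿⠿⠿⠿⠂⠀⠀
⠀⠀⠀⠀⠀⠀⠀⠀⠀⠀⠀
⠀⠀⠀⠀⠀⠀⠀⠀⠀⠀⠀
⠀⠀⠀⠀⠀⠀⠀⠀⠀⠀⠀

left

⠀⠀⠀⠀⠀⠀⠀⠀⠀⠀⠀
⠀⠀⠀⠀⠀⠀⠀⠀⠀⠀⠀
⠀⠀⠀⠀⠀⠀⠀⠀⠀⠀⠀
⠀⠀⠀⠿⠿⠿⠿⠿⠿⠂⠀
⠀⠀⠀⠿⠿⠿⠿⠿⠿⠂⠀
⠀⠀⠀⠂⠂⣾⠂⠂⠂⠂⠀
⠀⠀⠀⠿⠿⠿⠿⠿⠿⠂⠀
⠀⠀⠀⠿⠿⠿⠿⠿⠿⠂⠀
⠀⠀⠀⠀⠀⠀⠀⠀⠀⠀⠀
⠀⠀⠀⠀⠀⠀⠀⠀⠀⠀⠀
⠀⠀⠀⠀⠀⠀⠀⠀⠀⠀⠀

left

⠀⠀⠀⠀⠀⠀⠀⠀⠀⠀⠀
⠀⠀⠀⠀⠀⠀⠀⠀⠀⠀⠀
⠀⠀⠀⠀⠀⠀⠀⠀⠀⠀⠀
⠀⠀⠀⠿⠿⠿⠿⠿⠿⠿⠂
⠀⠀⠀⠿⠿⠿⠿⠿⠿⠿⠂
⠀⠀⠀⠂⠂⣾⠂⠂⠂⠂⠂
⠀⠀⠀⠿⠿⠿⠿⠿⠿⠿⠂
⠀⠀⠀⠿⠿⠿⠿⠿⠿⠿⠂
⠀⠀⠀⠀⠀⠀⠀⠀⠀⠀⠀
⠀⠀⠀⠀⠀⠀⠀⠀⠀⠀⠀
⠀⠀⠀⠀⠀⠀⠀⠀⠀⠀⠀

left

⠀⠀⠀⠀⠀⠀⠀⠀⠀⠀⠀
⠀⠀⠀⠀⠀⠀⠀⠀⠀⠀⠀
⠀⠀⠀⠀⠀⠀⠀⠀⠀⠀⠀
⠀⠀⠀⠿⠿⠿⠿⠿⠿⠿⠿
⠀⠀⠀⠿⠿⠿⠿⠿⠿⠿⠿
⠀⠀⠀⠂⠂⣾⠂⠂⠂⠂⠂
⠀⠀⠀⠿⠿⠿⠿⠿⠿⠿⠿
⠀⠀⠀⠿⠿⠿⠿⠿⠿⠿⠿
⠀⠀⠀⠀⠀⠀⠀⠀⠀⠀⠀
⠀⠀⠀⠀⠀⠀⠀⠀⠀⠀⠀
⠀⠀⠀⠀⠀⠀⠀⠀⠀⠀⠀

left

⠀⠀⠀⠀⠀⠀⠀⠀⠀⠀⠀
⠀⠀⠀⠀⠀⠀⠀⠀⠀⠀⠀
⠀⠀⠀⠀⠀⠀⠀⠀⠀⠀⠀
⠀⠀⠀⠿⠿⠿⠿⠿⠿⠿⠿
⠀⠀⠀⠿⠿⠿⠿⠿⠿⠿⠿
⠀⠀⠀⠂⠂⣾⠂⠂⠂⠂⠂
⠀⠀⠀⠿⠿⠿⠿⠿⠿⠿⠿
⠀⠀⠀⠿⠿⠿⠿⠿⠿⠿⠿
⠀⠀⠀⠀⠀⠀⠀⠀⠀⠀⠀
⠀⠀⠀⠀⠀⠀⠀⠀⠀⠀⠀
⠀⠀⠀⠀⠀⠀⠀⠀⠀⠀⠀

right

⠀⠀⠀⠀⠀⠀⠀⠀⠀⠀⠀
⠀⠀⠀⠀⠀⠀⠀⠀⠀⠀⠀
⠀⠀⠀⠀⠀⠀⠀⠀⠀⠀⠀
⠀⠀⠿⠿⠿⠿⠿⠿⠿⠿⠿
⠀⠀⠿⠿⠿⠿⠿⠿⠿⠿⠿
⠀⠀⠂⠂⠂⣾⠂⠂⠂⠂⠂
⠀⠀⠿⠿⠿⠿⠿⠿⠿⠿⠿
⠀⠀⠿⠿⠿⠿⠿⠿⠿⠿⠿
⠀⠀⠀⠀⠀⠀⠀⠀⠀⠀⠀
⠀⠀⠀⠀⠀⠀⠀⠀⠀⠀⠀
⠀⠀⠀⠀⠀⠀⠀⠀⠀⠀⠀


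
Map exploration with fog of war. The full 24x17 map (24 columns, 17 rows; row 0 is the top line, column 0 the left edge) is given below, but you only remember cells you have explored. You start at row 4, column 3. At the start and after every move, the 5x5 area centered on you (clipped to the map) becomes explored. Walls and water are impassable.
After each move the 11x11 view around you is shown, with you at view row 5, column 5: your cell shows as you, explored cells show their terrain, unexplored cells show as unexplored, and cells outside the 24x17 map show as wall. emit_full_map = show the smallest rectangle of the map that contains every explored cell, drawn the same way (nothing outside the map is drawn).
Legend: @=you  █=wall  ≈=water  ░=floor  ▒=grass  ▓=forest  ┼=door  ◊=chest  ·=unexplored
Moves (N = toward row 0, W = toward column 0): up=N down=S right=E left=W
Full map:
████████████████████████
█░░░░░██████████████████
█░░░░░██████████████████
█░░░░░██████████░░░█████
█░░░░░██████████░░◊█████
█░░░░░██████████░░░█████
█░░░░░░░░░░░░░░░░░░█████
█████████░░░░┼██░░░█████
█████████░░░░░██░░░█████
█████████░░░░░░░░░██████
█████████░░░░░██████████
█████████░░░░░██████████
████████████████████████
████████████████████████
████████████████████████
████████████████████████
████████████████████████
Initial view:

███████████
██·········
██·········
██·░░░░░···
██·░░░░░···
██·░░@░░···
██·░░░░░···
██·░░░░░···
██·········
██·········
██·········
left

███████████
███········
███········
████░░░░░··
████░░░░░··
████░@░░░··
████░░░░░··
████░░░░░··
███········
███········
███········

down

███········
███········
████░░░░░··
████░░░░░··
████░░░░░··
████░@░░░··
████░░░░░··
████████···
███········
███········
███········

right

██·········
██·········
███░░░░░···
███░░░░░···
███░░░░░···
███░░@░░···
███░░░░░···
████████···
██·········
██·········
██·········

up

███████████
██·········
██·········
███░░░░░···
███░░░░░···
███░░@░░···
███░░░░░···
███░░░░░···
████████···
██·········
██·········

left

███████████
███········
███········
████░░░░░··
████░░░░░··
████░@░░░··
████░░░░░··
████░░░░░··
█████████··
███········
███········

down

███········
███········
████░░░░░··
████░░░░░··
████░░░░░··
████░@░░░··
████░░░░░··
█████████··
███········
███········
███········

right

██·········
██·········
███░░░░░···
███░░░░░···
███░░░░░···
███░░@░░···
███░░░░░···
████████···
██·········
██·········
██·········

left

███········
███········
████░░░░░··
████░░░░░··
████░░░░░··
████░@░░░··
████░░░░░··
█████████··
███········
███········
███········

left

████·······
████·······
█████░░░░░·
█████░░░░░·
█████░░░░░·
█████@░░░░·
█████░░░░░·
██████████·
████·······
████·······
████·······

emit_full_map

█░░░░░
█░░░░░
█░░░░░
█@░░░░
█░░░░░
██████


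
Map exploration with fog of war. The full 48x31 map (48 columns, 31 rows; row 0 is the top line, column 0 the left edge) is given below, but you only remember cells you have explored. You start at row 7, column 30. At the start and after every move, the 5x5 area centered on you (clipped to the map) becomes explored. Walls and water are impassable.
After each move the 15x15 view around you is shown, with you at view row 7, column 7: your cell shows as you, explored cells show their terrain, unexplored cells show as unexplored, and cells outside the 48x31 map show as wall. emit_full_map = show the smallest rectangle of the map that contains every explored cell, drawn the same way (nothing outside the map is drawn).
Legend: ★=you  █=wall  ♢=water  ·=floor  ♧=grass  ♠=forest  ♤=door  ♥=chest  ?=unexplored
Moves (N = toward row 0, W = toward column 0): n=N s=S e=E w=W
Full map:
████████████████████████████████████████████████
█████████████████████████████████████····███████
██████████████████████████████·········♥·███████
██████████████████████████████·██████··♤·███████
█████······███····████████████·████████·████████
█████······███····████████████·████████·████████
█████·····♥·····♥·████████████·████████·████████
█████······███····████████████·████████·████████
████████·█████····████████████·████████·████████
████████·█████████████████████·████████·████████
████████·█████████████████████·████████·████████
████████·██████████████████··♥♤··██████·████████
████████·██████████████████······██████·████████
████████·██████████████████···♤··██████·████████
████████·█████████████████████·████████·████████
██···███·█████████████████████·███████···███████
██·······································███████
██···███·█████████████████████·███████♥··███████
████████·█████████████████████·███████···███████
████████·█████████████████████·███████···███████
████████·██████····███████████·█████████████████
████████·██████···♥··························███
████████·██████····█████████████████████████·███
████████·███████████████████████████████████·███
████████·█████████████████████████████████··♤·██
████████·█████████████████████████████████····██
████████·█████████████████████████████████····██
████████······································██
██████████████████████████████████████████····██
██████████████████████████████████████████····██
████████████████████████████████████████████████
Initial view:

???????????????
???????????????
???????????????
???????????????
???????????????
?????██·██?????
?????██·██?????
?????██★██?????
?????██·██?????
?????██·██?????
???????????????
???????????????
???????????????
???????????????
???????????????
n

███████████████
???????????????
???????????????
???????????????
???????????????
?????██·██?????
?????██·██?????
?????██★██?????
?????██·██?????
?????██·██?????
?????██·██?????
???????????????
???????????????
???????????????
???????????????

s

???????????????
???????????????
???????????????
???????????????
?????██·██?????
?????██·██?????
?????██·██?????
?????██★██?????
?????██·██?????
?????██·██?????
???????????????
???????????????
???????????????
???????????????
???????????????

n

███████████████
???????????????
???????????????
???????????????
???????????????
?????██·██?????
?????██·██?????
?????██★██?????
?????██·██?????
?????██·██?????
?????██·██?????
???????????????
???????????????
???????????????
???????????????

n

███████████████
███████████████
???????????????
???????????????
???????????????
?????██·██?????
?????██·██?????
?????██★██?????
?????██·██?????
?????██·██?????
?????██·██?????
?????██·██?????
???????????????
???????????????
???????????????

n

███████████████
███████████████
███████████████
???????????????
???????????????
?????██···?????
?????██·██?????
?????██★██?????
?????██·██?????
?????██·██?????
?????██·██?????
?????██·██?????
?????██·██?????
???????????????
???????????????

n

███████████████
███████████████
███████████████
███████████████
???????????????
?????█████?????
?????██···?????
?????██★██?????
?????██·██?????
?????██·██?????
?????██·██?????
?????██·██?????
?????██·██?????
?????██·██?????
???????????????

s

███████████████
███████████████
███████████████
???????????????
?????█████?????
?????██···?????
?????██·██?????
?????██★██?????
?????██·██?????
?????██·██?????
?????██·██?????
?????██·██?????
?????██·██?????
???????????????
???????????????

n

███████████████
███████████████
███████████████
███████████████
???????????????
?????█████?????
?????██···?????
?????██★██?????
?????██·██?????
?????██·██?????
?????██·██?????
?????██·██?????
?????██·██?????
?????██·██?????
???????????????

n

███████████████
███████████████
███████████████
███████████████
███████████████
?????█████?????
?????█████?????
?????██★··?????
?????██·██?????
?????██·██?????
?????██·██?????
?????██·██?????
?????██·██?????
?????██·██?????
?????██·██?????

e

███████████████
███████████████
███████████████
███████████████
███████████████
????██████?????
????██████?????
????██·★··?????
????██·███?????
????██·███?????
????██·██??????
????██·██??????
????██·██??????
????██·██??????
????██·██??????

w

███████████████
███████████████
███████████████
███████████████
███████████████
?????██████????
?????██████????
?????██★···????
?????██·███????
?????██·███????
?????██·██?????
?????██·██?????
?????██·██?????
?????██·██?????
?????██·██?????

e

███████████████
███████████████
███████████████
███████████████
███████████████
????██████?????
????██████?????
????██·★··?????
????██·███?????
????██·███?????
????██·██??????
????██·██??????
????██·██??????
????██·██??????
????██·██??????

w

███████████████
███████████████
███████████████
███████████████
███████████████
?????██████????
?????██████????
?????██★···????
?????██·███????
?????██·███????
?????██·██?????
?????██·██?????
?????██·██?????
?????██·██?????
?????██·██?????

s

███████████████
███████████████
███████████████
███████████████
?????██████????
?????██████????
?????██····????
?????██★███????
?????██·███????
?????██·██?????
?????██·██?????
?????██·██?????
?????██·██?????
?????██·██?????
???????????????
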